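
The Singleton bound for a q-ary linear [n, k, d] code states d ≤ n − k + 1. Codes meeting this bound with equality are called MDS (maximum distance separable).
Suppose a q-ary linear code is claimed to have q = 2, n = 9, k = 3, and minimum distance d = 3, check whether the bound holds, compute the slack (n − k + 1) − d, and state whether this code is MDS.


Singleton RHS = n − k + 1 = 7, slack = 4, bound satisfied, not MDS.

Singleton bound: d ≤ n − k + 1.
Here n = 9, k = 3, so n − k + 1 = 7.
Given d = 3, check d ≤ 7: YES.
Slack = (n − k + 1) − d = 4.
The code is NOT MDS (slack = 4 > 0).
Description: the claimed parameters are [9, 3, 3]_2; such a code would be non-MDS.


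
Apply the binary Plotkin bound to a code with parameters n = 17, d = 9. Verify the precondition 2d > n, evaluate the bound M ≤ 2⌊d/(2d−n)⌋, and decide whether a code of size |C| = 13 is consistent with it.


Plotkin bound M ≤ 18; given |C| = 13 ≤ bound (satisfied).

Check applicability: 2d = 18, n = 17.
2d − n = 1 > 0, so Plotkin applies.
Compute d/(2d−n) = 9/1 ≈ 9.0000.
⌊d/(2d−n)⌋ = 9.
Plotkin bound: M ≤ 2·9 = 18.
Given |C| = 13, check: satisfied.
This |C| is below the Plotkin bound.


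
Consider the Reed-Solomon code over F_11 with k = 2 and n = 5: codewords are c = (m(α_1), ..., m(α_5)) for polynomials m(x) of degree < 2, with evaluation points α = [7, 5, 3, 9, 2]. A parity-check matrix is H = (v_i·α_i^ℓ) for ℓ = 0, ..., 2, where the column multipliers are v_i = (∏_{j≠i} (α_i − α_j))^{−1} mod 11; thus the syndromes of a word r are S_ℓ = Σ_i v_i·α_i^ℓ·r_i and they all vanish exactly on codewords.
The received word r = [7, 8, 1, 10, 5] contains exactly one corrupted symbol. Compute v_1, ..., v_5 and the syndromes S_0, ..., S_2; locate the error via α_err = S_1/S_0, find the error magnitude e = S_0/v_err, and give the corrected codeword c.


S = (1, 5, 3), error at position 2, error magnitude e = 4, c = [7, 4, 1, 10, 5].

Step 1: column multipliers v_i = (∏_{j≠i}(α_i − α_j))^{−1} mod 11.
  i = 1 (α = 7): (7−5)(7−3)(7−9)(7−2) = 2·4·(−2)·5 = −80 ≡ 8, so v_1 = 8^{−1} = 7 (mod 11).
  i = 2 (α = 5): (5−7)(5−3)(5−9)(5−2) = (−2)·2·(−4)·3 = 48 ≡ 4, so v_2 = 4^{−1} = 3 (mod 11).
  i = 3 (α = 3): (3−7)(3−5)(3−9)(3−2) = (−4)·(−2)·(−6)·1 = −48 ≡ 7, so v_3 = 7^{−1} = 8 (mod 11).
  i = 4 (α = 9): (9−7)(9−5)(9−3)(9−2) = 2·4·6·7 = 336 ≡ 6, so v_4 = 6^{−1} = 2 (mod 11).
  i = 5 (α = 2): (2−7)(2−5)(2−3)(2−9) = (−5)·(−3)·(−1)·(−7) = 105 ≡ 6, so v_5 = 6^{−1} = 2 (mod 11).
  v = [7, 3, 8, 2, 2].
Step 2: syndromes of r = [7, 8, 1, 10, 5] (all sums mod 11).
  S_0 = Σ v_i r_i = 7·7 + 3·8 + 8·1 + 2·10 + 2·5 = 111 ≡ 1.
  S_1 = Σ v_i α_i r_i = 7·7·7 + 3·5·8 + 8·3·1 + 2·9·10 + 2·2·5 = 687 ≡ 5.
  α_i^2 mod 11 = [5, 3, 9, 4, 4].
  S_2 = Σ v_i α_i^2 r_i = 7·5·7 + 3·3·8 + 8·9·1 + 2·4·10 + 2·4·5 = 509 ≡ 3.
  S = (1, 5, 3) ≠ 0, so r is not a codeword (an error is present).
Step 3: locate the error. For a single error e at position i, S_ℓ = v_i·e·α_i^ℓ, so α_err = S_1/S_0.
  S_0^{−1} = 1^{−1} = 1 (mod 11), so α_err = 5·1 = 5 ≡ 5 = α_2. Error position i = 2.
  Consistency check: S_2/S_1 = 3·9 = 27 ≡ 5 = α_err ✓ (single-error assumption holds).
Step 4: error magnitude e = S_0/v_2 = S_0·∏_{j≠2}(α_2 − α_j) = 1·4 = 4 ≡ 4 (mod 11).
Step 5: correct position 2: c_2 = r_2 − e = 8 − 4 ≡ 4 (mod 11). Hence c = [7, 4, 1, 10, 5].
  Check: interpolating c through the α_i gives m(x) = 2 + 7·x (degree < 2) with m(α_i) = c_i for every i, so c is indeed a codeword.


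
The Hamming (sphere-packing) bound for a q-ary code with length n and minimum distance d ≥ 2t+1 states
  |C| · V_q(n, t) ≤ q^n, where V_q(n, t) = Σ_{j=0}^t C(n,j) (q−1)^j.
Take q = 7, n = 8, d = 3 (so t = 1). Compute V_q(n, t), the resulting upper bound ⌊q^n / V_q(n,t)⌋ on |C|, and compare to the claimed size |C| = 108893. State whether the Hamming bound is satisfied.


V_q(n, t) = 49, q^n = 5764801, Hamming bound = 117649, |C| = 108893 ≤ bound (satisfied).

Step 1: Compute V_q(n, t) = Σ_{j=0}^1 C(n, j) (q−1)^j.
  j = 0: C(8,0)·(6)^0 = 1·1 = 1.
  j = 1: C(8,1)·(6)^1 = 8·6 = 48.
  V_q(n, t) = 1 + 48 = 49.
Step 2: q^n = 7^8 = 5764801.
Step 3: Hamming bound ⌊q^n / V_q(n,t)⌋ = ⌊5764801/49⌋ = 117649.
Step 4: Compare |C| = 108893 to 117649: satisfied.
The claimed |C| lies below the Hamming bound.


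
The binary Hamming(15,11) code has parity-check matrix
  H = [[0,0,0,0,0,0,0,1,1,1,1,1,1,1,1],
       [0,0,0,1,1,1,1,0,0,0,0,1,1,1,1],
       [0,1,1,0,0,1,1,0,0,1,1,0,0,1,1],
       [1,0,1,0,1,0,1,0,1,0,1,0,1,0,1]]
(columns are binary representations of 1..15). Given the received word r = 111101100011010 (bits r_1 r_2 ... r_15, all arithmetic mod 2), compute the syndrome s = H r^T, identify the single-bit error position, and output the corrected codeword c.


s = (1, 1, 0, 0)^T, error position = 12, corrected codeword c = 111101100010010

Compute s = H r^T mod 2 one row at a time:
  s_1 = 0 + 0 + 0 + 1 + 1 + 0 + 1 + 0 = 3 ≡ 1 (mod 2).
  s_2 = 1 + 0 + 1 + 1 + 1 + 0 + 1 + 0 = 5 ≡ 1 (mod 2).
  s_3 = 1 + 1 + 1 + 1 + 0 + 1 + 1 + 0 = 6 ≡ 0 (mod 2).
  s_4 = 1 + 1 + 0 + 1 + 0 + 1 + 0 + 0 = 4 ≡ 0 (mod 2).
s = (1, 1, 0, 0)^T — this equals column 12 of H (binary 1100), so error is at position 12.
Correct: flip bit 12 of r = 111101100011010 to get c = 111101100010010.


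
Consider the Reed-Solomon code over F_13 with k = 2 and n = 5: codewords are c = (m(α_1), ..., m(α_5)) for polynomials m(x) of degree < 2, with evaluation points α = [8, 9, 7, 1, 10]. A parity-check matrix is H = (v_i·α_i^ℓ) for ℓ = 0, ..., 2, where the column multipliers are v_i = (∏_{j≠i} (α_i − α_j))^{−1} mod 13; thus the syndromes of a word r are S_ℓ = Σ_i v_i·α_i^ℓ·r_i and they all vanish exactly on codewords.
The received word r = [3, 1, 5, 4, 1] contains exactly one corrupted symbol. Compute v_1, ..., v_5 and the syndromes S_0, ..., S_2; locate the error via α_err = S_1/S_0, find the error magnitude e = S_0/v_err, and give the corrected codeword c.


S = (1, 10, 9), error at position 5, error magnitude e = 2, c = [3, 1, 5, 4, 12].

Step 1: column multipliers v_i = (∏_{j≠i}(α_i − α_j))^{−1} mod 13.
  i = 1 (α = 8): (8−9)(8−7)(8−1)(8−10) = (−1)·1·7·(−2) = 14 ≡ 1, so v_1 = 1^{−1} = 1 (mod 13).
  i = 2 (α = 9): (9−8)(9−7)(9−1)(9−10) = 1·2·8·(−1) = −16 ≡ 10, so v_2 = 10^{−1} = 4 (mod 13).
  i = 3 (α = 7): (7−8)(7−9)(7−1)(7−10) = (−1)·(−2)·6·(−3) = −36 ≡ 3, so v_3 = 3^{−1} = 9 (mod 13).
  i = 4 (α = 1): (1−8)(1−9)(1−7)(1−10) = (−7)·(−8)·(−6)·(−9) = 3024 ≡ 8, so v_4 = 8^{−1} = 5 (mod 13).
  i = 5 (α = 10): (10−8)(10−9)(10−7)(10−1) = 2·1·3·9 = 54 ≡ 2, so v_5 = 2^{−1} = 7 (mod 13).
  v = [1, 4, 9, 5, 7].
Step 2: syndromes of r = [3, 1, 5, 4, 1] (all sums mod 13).
  S_0 = Σ v_i r_i = 1·3 + 4·1 + 9·5 + 5·4 + 7·1 = 79 ≡ 1.
  S_1 = Σ v_i α_i r_i = 1·8·3 + 4·9·1 + 9·7·5 + 5·1·4 + 7·10·1 = 465 ≡ 10.
  α_i^2 mod 13 = [12, 3, 10, 1, 9].
  S_2 = Σ v_i α_i^2 r_i = 1·12·3 + 4·3·1 + 9·10·5 + 5·1·4 + 7·9·1 = 581 ≡ 9.
  S = (1, 10, 9) ≠ 0, so r is not a codeword (an error is present).
Step 3: locate the error. For a single error e at position i, S_ℓ = v_i·e·α_i^ℓ, so α_err = S_1/S_0.
  S_0^{−1} = 1^{−1} = 1 (mod 13), so α_err = 10·1 = 10 ≡ 10 = α_5. Error position i = 5.
  Consistency check: S_2/S_1 = 9·4 = 36 ≡ 10 = α_err ✓ (single-error assumption holds).
Step 4: error magnitude e = S_0/v_5 = S_0·∏_{j≠5}(α_5 − α_j) = 1·2 = 2 ≡ 2 (mod 13).
Step 5: correct position 5: c_5 = r_5 − e = 1 − 2 ≡ 12 (mod 13). Hence c = [3, 1, 5, 4, 12].
  Check: interpolating c through the α_i gives m(x) = 6 + 11·x (degree < 2) with m(α_i) = c_i for every i, so c is indeed a codeword.


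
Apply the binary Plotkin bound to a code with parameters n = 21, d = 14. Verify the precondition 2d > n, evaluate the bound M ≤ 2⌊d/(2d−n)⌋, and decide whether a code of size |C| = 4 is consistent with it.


Plotkin bound M ≤ 4; given |C| = 4 ≤ bound (satisfied).

Check applicability: 2d = 28, n = 21.
2d − n = 7 > 0, so Plotkin applies.
Compute d/(2d−n) = 14/7 ≈ 2.0000.
⌊d/(2d−n)⌋ = 2.
Plotkin bound: M ≤ 2·2 = 4.
Given |C| = 4, check: satisfied.
This |C| is at the Plotkin bound.


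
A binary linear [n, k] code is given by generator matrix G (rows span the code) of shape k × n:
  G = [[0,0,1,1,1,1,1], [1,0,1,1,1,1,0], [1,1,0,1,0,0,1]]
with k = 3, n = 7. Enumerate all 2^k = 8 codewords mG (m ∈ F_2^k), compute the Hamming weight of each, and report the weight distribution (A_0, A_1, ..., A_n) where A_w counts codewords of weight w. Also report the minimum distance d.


Weight distribution: A_0 = 1, A_2 = 2, A_4 = 1, A_5 = 4. Minimum distance d = 2.

Enumerate all 2^3 = 8 messages m ∈ F_2^3.
For each, compute codeword c = mG in F_2^7, then tally its weight.
  m = 000 → c = 0000000, weight = 0.
  m = 100 → c = 0011111, weight = 5.
  m = 010 → c = 1011110, weight = 5.
  m = 110 → c = 1000001, weight = 2.
  m = 001 → c = 1101001, weight = 4.
  m = 101 → c = 1110110, weight = 5.
  m = 011 → c = 0110111, weight = 5.
  m = 111 → c = 0101000, weight = 2.
Tally weights:
  weight 0: 1 codewords.
  weight 2: 2 codewords.
  weight 4: 1 codewords.
  weight 5: 4 codewords.
Minimum distance d = smallest w > 0 with A_w > 0 = 2.
Sanity: Σ A_w = 8 = 2^3 = 8 ✓.


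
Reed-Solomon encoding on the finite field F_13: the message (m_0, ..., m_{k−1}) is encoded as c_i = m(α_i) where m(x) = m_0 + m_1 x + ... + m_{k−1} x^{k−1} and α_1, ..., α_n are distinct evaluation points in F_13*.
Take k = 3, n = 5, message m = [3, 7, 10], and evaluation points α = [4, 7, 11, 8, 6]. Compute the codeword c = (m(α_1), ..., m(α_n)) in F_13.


c = [9, 9, 3, 10, 2]

Message polynomial: m(x) = 3 + 7·x + 10·x^2 (mod 13).
For each evaluation point α_i, compute m(α_i) mod 13:
  α_1 = 4: Horner steps 10 → 8 → 9, so m(4) = 9.
  α_2 = 7: Horner steps 10 → 12 → 9, so m(7) = 9.
  α_3 = 11: Horner steps 10 → 0 → 3, so m(11) = 3.
  α_4 = 8: Horner steps 10 → 9 → 10, so m(8) = 10.
  α_5 = 6: Horner steps 10 → 2 → 2, so m(6) = 2.
Codeword c = [9, 9, 3, 10, 2] ∈ F_13^5.


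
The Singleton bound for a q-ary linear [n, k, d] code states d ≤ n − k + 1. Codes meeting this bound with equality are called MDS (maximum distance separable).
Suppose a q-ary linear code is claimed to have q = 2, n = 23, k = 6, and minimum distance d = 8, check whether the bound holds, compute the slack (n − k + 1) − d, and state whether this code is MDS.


Singleton RHS = n − k + 1 = 18, slack = 10, bound satisfied, not MDS.

Singleton bound: d ≤ n − k + 1.
Here n = 23, k = 6, so n − k + 1 = 18.
Given d = 8, check d ≤ 18: YES.
Slack = (n − k + 1) − d = 10.
The code is NOT MDS (slack = 10 > 0).
Description: the claimed parameters are [23, 6, 8]_2; such a code would be non-MDS.


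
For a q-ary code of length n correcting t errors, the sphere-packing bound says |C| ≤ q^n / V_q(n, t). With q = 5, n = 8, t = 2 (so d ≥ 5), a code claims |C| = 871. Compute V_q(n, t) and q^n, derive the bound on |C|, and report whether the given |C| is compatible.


V_q(n, t) = 481, q^n = 390625, Hamming bound = 812, |C| = 871 > bound (violated).

Step 1: Compute V_q(n, t) = Σ_{j=0}^2 C(n, j) (q−1)^j.
  j = 0: C(8,0)·(4)^0 = 1·1 = 1.
  j = 1: C(8,1)·(4)^1 = 8·4 = 32.
  j = 2: C(8,2)·(4)^2 = 28·16 = 448.
  V_q(n, t) = 1 + 32 + 448 = 481.
Step 2: q^n = 5^8 = 390625.
Step 3: Hamming bound ⌊q^n / V_q(n,t)⌋ = ⌊390625/481⌋ = 812.
Step 4: Compare |C| = 871 to 812: violated.
The claimed |C| lies above the Hamming bound, so no 5-ary code of length 8 with d ≥ 5 can have 871 codewords.


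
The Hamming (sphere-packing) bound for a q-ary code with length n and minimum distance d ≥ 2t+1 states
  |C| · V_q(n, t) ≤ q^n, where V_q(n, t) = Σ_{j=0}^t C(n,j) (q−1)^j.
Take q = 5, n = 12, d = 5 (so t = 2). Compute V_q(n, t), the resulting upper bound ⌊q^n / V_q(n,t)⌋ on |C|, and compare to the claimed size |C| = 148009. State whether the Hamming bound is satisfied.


V_q(n, t) = 1105, q^n = 244140625, Hamming bound = 220941, |C| = 148009 ≤ bound (satisfied).

Step 1: Compute V_q(n, t) = Σ_{j=0}^2 C(n, j) (q−1)^j.
  j = 0: C(12,0)·(4)^0 = 1·1 = 1.
  j = 1: C(12,1)·(4)^1 = 12·4 = 48.
  j = 2: C(12,2)·(4)^2 = 66·16 = 1056.
  V_q(n, t) = 1 + 48 + 1056 = 1105.
Step 2: q^n = 5^12 = 244140625.
Step 3: Hamming bound ⌊q^n / V_q(n,t)⌋ = ⌊244140625/1105⌋ = 220941.
Step 4: Compare |C| = 148009 to 220941: satisfied.
The claimed |C| lies below the Hamming bound.


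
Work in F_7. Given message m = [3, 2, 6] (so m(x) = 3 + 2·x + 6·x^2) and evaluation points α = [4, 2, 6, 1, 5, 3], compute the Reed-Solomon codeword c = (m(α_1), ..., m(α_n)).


c = [2, 3, 0, 4, 2, 0]

Message polynomial: m(x) = 3 + 2·x + 6·x^2 (mod 7).
For each evaluation point α_i, compute m(α_i) mod 7:
  α_1 = 4: Horner steps 6 → 5 → 2, so m(4) = 2.
  α_2 = 2: Horner steps 6 → 0 → 3, so m(2) = 3.
  α_3 = 6: Horner steps 6 → 3 → 0, so m(6) = 0.
  α_4 = 1: Horner steps 6 → 1 → 4, so m(1) = 4.
  α_5 = 5: Horner steps 6 → 4 → 2, so m(5) = 2.
  α_6 = 3: Horner steps 6 → 6 → 0, so m(3) = 0.
Codeword c = [2, 3, 0, 4, 2, 0] ∈ F_7^6.


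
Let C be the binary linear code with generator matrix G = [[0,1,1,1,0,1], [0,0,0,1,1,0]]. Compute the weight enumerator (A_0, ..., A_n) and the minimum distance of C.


Weight distribution: A_0 = 1, A_2 = 1, A_4 = 2. Minimum distance d = 2.

Enumerate all 2^2 = 4 messages m ∈ F_2^2.
For each, compute codeword c = mG in F_2^6, then tally its weight.
  m = 00 → c = 000000, weight = 0.
  m = 10 → c = 011101, weight = 4.
  m = 01 → c = 000110, weight = 2.
  m = 11 → c = 011011, weight = 4.
Tally weights:
  weight 0: 1 codewords.
  weight 2: 1 codewords.
  weight 4: 2 codewords.
Minimum distance d = smallest w > 0 with A_w > 0 = 2.
Sanity: Σ A_w = 4 = 2^2 = 4 ✓.


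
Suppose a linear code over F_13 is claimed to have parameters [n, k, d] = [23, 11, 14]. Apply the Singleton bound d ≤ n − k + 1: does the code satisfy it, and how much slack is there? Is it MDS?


Singleton RHS = n − k + 1 = 13, slack = -1, bound violated (no such code; not MDS).

Singleton bound: d ≤ n − k + 1.
Here n = 23, k = 11, so n − k + 1 = 13.
Given d = 14, check d ≤ 13: NO.
Slack = (n − k + 1) − d = -1.
The slack is negative: d = 14 exceeds n − k + 1 = 13 by 1, so the Singleton bound is violated and no linear [23, 11, 14]_13 code can exist. In particular it is not MDS (MDS requires d = n − k + 1 exactly).
Description: the claimed parameters are [23, 11, 14]_13; such a code would be impossible (violates the Singleton bound).


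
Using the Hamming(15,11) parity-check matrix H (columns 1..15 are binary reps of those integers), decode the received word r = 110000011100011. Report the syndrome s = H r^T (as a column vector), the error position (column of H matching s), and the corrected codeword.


s = (1, 0, 0, 1)^T, error position = 9, corrected codeword c = 110000010100011

Compute s = H r^T mod 2 one row at a time:
  s_1 = 1 + 1 + 1 + 0 + 0 + 0 + 1 + 1 = 5 ≡ 1 (mod 2).
  s_2 = 0 + 0 + 0 + 0 + 0 + 0 + 1 + 1 = 2 ≡ 0 (mod 2).
  s_3 = 1 + 0 + 0 + 0 + 1 + 0 + 1 + 1 = 4 ≡ 0 (mod 2).
  s_4 = 1 + 0 + 0 + 0 + 1 + 0 + 0 + 1 = 3 ≡ 1 (mod 2).
s = (1, 0, 0, 1)^T — this equals column 9 of H (binary 1001), so error is at position 9.
Correct: flip bit 9 of r = 110000011100011 to get c = 110000010100011.


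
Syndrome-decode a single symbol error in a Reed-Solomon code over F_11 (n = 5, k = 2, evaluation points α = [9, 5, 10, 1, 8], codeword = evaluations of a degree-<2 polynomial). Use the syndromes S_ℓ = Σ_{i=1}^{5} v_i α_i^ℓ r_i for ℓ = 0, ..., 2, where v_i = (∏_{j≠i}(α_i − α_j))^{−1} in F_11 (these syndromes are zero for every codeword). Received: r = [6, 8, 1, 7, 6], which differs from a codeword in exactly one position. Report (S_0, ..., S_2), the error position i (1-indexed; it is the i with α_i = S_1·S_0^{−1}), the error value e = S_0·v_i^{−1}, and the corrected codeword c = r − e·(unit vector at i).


S = (8, 6, 10), error at position 1, error magnitude e = 8, c = [9, 8, 1, 7, 6].

Step 1: column multipliers v_i = (∏_{j≠i}(α_i − α_j))^{−1} mod 11.
  i = 1 (α = 9): (9−5)(9−10)(9−1)(9−8) = 4·(−1)·8·1 = −32 ≡ 1, so v_1 = 1^{−1} = 1 (mod 11).
  i = 2 (α = 5): (5−9)(5−10)(5−1)(5−8) = (−4)·(−5)·4·(−3) = −240 ≡ 2, so v_2 = 2^{−1} = 6 (mod 11).
  i = 3 (α = 10): (10−9)(10−5)(10−1)(10−8) = 1·5·9·2 = 90 ≡ 2, so v_3 = 2^{−1} = 6 (mod 11).
  i = 4 (α = 1): (1−9)(1−5)(1−10)(1−8) = (−8)·(−4)·(−9)·(−7) = 2016 ≡ 3, so v_4 = 3^{−1} = 4 (mod 11).
  i = 5 (α = 8): (8−9)(8−5)(8−10)(8−1) = (−1)·3·(−2)·7 = 42 ≡ 9, so v_5 = 9^{−1} = 5 (mod 11).
  v = [1, 6, 6, 4, 5].
Step 2: syndromes of r = [6, 8, 1, 7, 6] (all sums mod 11).
  S_0 = Σ v_i r_i = 1·6 + 6·8 + 6·1 + 4·7 + 5·6 = 118 ≡ 8.
  S_1 = Σ v_i α_i r_i = 1·9·6 + 6·5·8 + 6·10·1 + 4·1·7 + 5·8·6 = 622 ≡ 6.
  α_i^2 mod 11 = [4, 3, 1, 1, 9].
  S_2 = Σ v_i α_i^2 r_i = 1·4·6 + 6·3·8 + 6·1·1 + 4·1·7 + 5·9·6 = 472 ≡ 10.
  S = (8, 6, 10) ≠ 0, so r is not a codeword (an error is present).
Step 3: locate the error. For a single error e at position i, S_ℓ = v_i·e·α_i^ℓ, so α_err = S_1/S_0.
  S_0^{−1} = 8^{−1} = 7 (mod 11), so α_err = 6·7 = 42 ≡ 9 = α_1. Error position i = 1.
  Consistency check: S_2/S_1 = 10·2 = 20 ≡ 9 = α_err ✓ (single-error assumption holds).
Step 4: error magnitude e = S_0/v_1 = S_0·∏_{j≠1}(α_1 − α_j) = 8·1 = 8 ≡ 8 (mod 11).
Step 5: correct position 1: c_1 = r_1 − e = 6 − 8 ≡ 9 (mod 11). Hence c = [9, 8, 1, 7, 6].
  Check: interpolating c through the α_i gives m(x) = 4 + 3·x (degree < 2) with m(α_i) = c_i for every i, so c is indeed a codeword.


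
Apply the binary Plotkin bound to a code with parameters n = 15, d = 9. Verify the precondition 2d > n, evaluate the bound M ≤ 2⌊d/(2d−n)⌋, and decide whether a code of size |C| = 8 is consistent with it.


Plotkin bound M ≤ 6; given |C| = 8 > bound (violated).

Check applicability: 2d = 18, n = 15.
2d − n = 3 > 0, so Plotkin applies.
Compute d/(2d−n) = 9/3 ≈ 3.0000.
⌊d/(2d−n)⌋ = 3.
Plotkin bound: M ≤ 2·3 = 6.
Given |C| = 8, check: VIOLATED.
This |C| is above the Plotkin bound, so no binary code with n = 15, d = 9 and 8 codewords exists.


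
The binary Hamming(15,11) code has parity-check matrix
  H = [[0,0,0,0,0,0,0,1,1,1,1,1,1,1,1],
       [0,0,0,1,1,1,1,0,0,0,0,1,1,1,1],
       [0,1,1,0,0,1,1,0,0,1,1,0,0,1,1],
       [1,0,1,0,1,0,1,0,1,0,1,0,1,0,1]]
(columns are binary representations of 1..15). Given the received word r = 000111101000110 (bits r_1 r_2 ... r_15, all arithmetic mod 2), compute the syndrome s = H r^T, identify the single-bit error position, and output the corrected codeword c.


s = (1, 0, 1, 0)^T, error position = 10, corrected codeword c = 000111101100110

Compute s = H r^T mod 2 one row at a time:
  s_1 = 0 + 1 + 0 + 0 + 0 + 1 + 1 + 0 = 3 ≡ 1 (mod 2).
  s_2 = 1 + 1 + 1 + 1 + 0 + 1 + 1 + 0 = 6 ≡ 0 (mod 2).
  s_3 = 0 + 0 + 1 + 1 + 0 + 0 + 1 + 0 = 3 ≡ 1 (mod 2).
  s_4 = 0 + 0 + 1 + 1 + 1 + 0 + 1 + 0 = 4 ≡ 0 (mod 2).
s = (1, 0, 1, 0)^T — this equals column 10 of H (binary 1010), so error is at position 10.
Correct: flip bit 10 of r = 000111101000110 to get c = 000111101100110.


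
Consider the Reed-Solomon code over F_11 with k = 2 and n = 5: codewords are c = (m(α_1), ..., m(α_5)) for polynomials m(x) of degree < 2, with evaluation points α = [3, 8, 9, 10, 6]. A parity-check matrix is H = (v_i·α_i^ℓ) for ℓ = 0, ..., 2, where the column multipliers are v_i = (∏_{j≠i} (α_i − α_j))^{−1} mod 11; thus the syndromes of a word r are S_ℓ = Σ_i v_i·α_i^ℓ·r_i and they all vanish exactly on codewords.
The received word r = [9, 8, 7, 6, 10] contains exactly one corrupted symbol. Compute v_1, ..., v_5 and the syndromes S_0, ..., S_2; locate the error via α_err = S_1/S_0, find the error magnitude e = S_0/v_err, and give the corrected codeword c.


S = (6, 7, 10), error at position 1, error magnitude e = 7, c = [2, 8, 7, 6, 10].

Step 1: column multipliers v_i = (∏_{j≠i}(α_i − α_j))^{−1} mod 11.
  i = 1 (α = 3): (3−8)(3−9)(3−10)(3−6) = (−5)·(−6)·(−7)·(−3) = 630 ≡ 3, so v_1 = 3^{−1} = 4 (mod 11).
  i = 2 (α = 8): (8−3)(8−9)(8−10)(8−6) = 5·(−1)·(−2)·2 = 20 ≡ 9, so v_2 = 9^{−1} = 5 (mod 11).
  i = 3 (α = 9): (9−3)(9−8)(9−10)(9−6) = 6·1·(−1)·3 = −18 ≡ 4, so v_3 = 4^{−1} = 3 (mod 11).
  i = 4 (α = 10): (10−3)(10−8)(10−9)(10−6) = 7·2·1·4 = 56 ≡ 1, so v_4 = 1^{−1} = 1 (mod 11).
  i = 5 (α = 6): (6−3)(6−8)(6−9)(6−10) = 3·(−2)·(−3)·(−4) = −72 ≡ 5, so v_5 = 5^{−1} = 9 (mod 11).
  v = [4, 5, 3, 1, 9].
Step 2: syndromes of r = [9, 8, 7, 6, 10] (all sums mod 11).
  S_0 = Σ v_i r_i = 4·9 + 5·8 + 3·7 + 1·6 + 9·10 = 193 ≡ 6.
  S_1 = Σ v_i α_i r_i = 4·3·9 + 5·8·8 + 3·9·7 + 1·10·6 + 9·6·10 = 1217 ≡ 7.
  α_i^2 mod 11 = [9, 9, 4, 1, 3].
  S_2 = Σ v_i α_i^2 r_i = 4·9·9 + 5·9·8 + 3·4·7 + 1·1·6 + 9·3·10 = 1044 ≡ 10.
  S = (6, 7, 10) ≠ 0, so r is not a codeword (an error is present).
Step 3: locate the error. For a single error e at position i, S_ℓ = v_i·e·α_i^ℓ, so α_err = S_1/S_0.
  S_0^{−1} = 6^{−1} = 2 (mod 11), so α_err = 7·2 = 14 ≡ 3 = α_1. Error position i = 1.
  Consistency check: S_2/S_1 = 10·8 = 80 ≡ 3 = α_err ✓ (single-error assumption holds).
Step 4: error magnitude e = S_0/v_1 = S_0·∏_{j≠1}(α_1 − α_j) = 6·3 = 18 ≡ 7 (mod 11).
Step 5: correct position 1: c_1 = r_1 − e = 9 − 7 ≡ 2 (mod 11). Hence c = [2, 8, 7, 6, 10].
  Check: interpolating c through the α_i gives m(x) = 5 + 10·x (degree < 2) with m(α_i) = c_i for every i, so c is indeed a codeword.


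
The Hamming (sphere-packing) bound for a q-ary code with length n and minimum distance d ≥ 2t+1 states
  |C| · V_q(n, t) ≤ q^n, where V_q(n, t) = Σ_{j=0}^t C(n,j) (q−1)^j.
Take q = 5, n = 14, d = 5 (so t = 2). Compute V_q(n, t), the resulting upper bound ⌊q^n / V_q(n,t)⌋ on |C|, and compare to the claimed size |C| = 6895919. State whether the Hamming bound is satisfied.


V_q(n, t) = 1513, q^n = 6103515625, Hamming bound = 4034048, |C| = 6895919 > bound (violated).

Step 1: Compute V_q(n, t) = Σ_{j=0}^2 C(n, j) (q−1)^j.
  j = 0: C(14,0)·(4)^0 = 1·1 = 1.
  j = 1: C(14,1)·(4)^1 = 14·4 = 56.
  j = 2: C(14,2)·(4)^2 = 91·16 = 1456.
  V_q(n, t) = 1 + 56 + 1456 = 1513.
Step 2: q^n = 5^14 = 6103515625.
Step 3: Hamming bound ⌊q^n / V_q(n,t)⌋ = ⌊6103515625/1513⌋ = 4034048.
Step 4: Compare |C| = 6895919 to 4034048: violated.
The claimed |C| lies above the Hamming bound, so no 5-ary code of length 14 with d ≥ 5 can have 6895919 codewords.


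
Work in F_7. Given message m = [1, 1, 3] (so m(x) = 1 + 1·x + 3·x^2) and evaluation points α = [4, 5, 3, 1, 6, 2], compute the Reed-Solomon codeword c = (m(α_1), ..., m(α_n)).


c = [4, 4, 3, 5, 3, 1]

Message polynomial: m(x) = 1 + 1·x + 3·x^2 (mod 7).
For each evaluation point α_i, compute m(α_i) mod 7:
  α_1 = 4: Horner steps 3 → 6 → 4, so m(4) = 4.
  α_2 = 5: Horner steps 3 → 2 → 4, so m(5) = 4.
  α_3 = 3: Horner steps 3 → 3 → 3, so m(3) = 3.
  α_4 = 1: Horner steps 3 → 4 → 5, so m(1) = 5.
  α_5 = 6: Horner steps 3 → 5 → 3, so m(6) = 3.
  α_6 = 2: Horner steps 3 → 0 → 1, so m(2) = 1.
Codeword c = [4, 4, 3, 5, 3, 1] ∈ F_7^6.


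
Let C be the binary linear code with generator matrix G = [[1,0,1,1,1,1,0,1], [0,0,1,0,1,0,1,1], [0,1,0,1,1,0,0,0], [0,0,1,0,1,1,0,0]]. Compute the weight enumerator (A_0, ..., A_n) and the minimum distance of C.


Weight distribution: A_0 = 1, A_3 = 4, A_4 = 5, A_5 = 4, A_6 = 2. Minimum distance d = 3.

Enumerate all 2^4 = 16 messages m ∈ F_2^4.
For each, compute codeword c = mG in F_2^8, then tally its weight.
  m = 0000 → c = 00000000, weight = 0.
  m = 1000 → c = 10111101, weight = 6.
  m = 0100 → c = 00101011, weight = 4.
  m = 1100 → c = 10010110, weight = 4.
  m = 0010 → c = 01011000, weight = 3.
  m = 1010 → c = 11100101, weight = 5.
  m = 0110 → c = 01110011, weight = 5.
  m = 1110 → c = 11001110, weight = 5.
  m = 0001 → c = 00101100, weight = 3.
  m = 1001 → c = 10010001, weight = 3.
  m = 0101 → c = 00000111, weight = 3.
  m = 1101 → c = 10111010, weight = 5.
  m = 0011 → c = 01110100, weight = 4.
  m = 1011 → c = 11001001, weight = 4.
  m = 0111 → c = 01011111, weight = 6.
  m = 1111 → c = 11100010, weight = 4.
Tally weights:
  weight 0: 1 codewords.
  weight 3: 4 codewords.
  weight 4: 5 codewords.
  weight 5: 4 codewords.
  weight 6: 2 codewords.
Minimum distance d = smallest w > 0 with A_w > 0 = 3.
Sanity: Σ A_w = 16 = 2^4 = 16 ✓.


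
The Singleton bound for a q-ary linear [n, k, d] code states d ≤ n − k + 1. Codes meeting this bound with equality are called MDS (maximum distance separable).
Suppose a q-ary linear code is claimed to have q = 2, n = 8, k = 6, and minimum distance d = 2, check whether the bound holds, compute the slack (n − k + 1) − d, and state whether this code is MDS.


Singleton RHS = n − k + 1 = 3, slack = 1, bound satisfied, not MDS.

Singleton bound: d ≤ n − k + 1.
Here n = 8, k = 6, so n − k + 1 = 3.
Given d = 2, check d ≤ 3: YES.
Slack = (n − k + 1) − d = 1.
The code is NOT MDS (slack = 1 > 0).
Description: the claimed parameters are [8, 6, 2]_2; such a code would be non-MDS.


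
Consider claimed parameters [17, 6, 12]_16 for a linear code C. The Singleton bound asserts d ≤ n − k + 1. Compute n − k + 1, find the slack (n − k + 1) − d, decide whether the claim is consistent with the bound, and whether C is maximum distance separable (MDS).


Singleton RHS = n − k + 1 = 12, slack = 0, bound satisfied, MDS.

Singleton bound: d ≤ n − k + 1.
Here n = 17, k = 6, so n − k + 1 = 12.
Given d = 12, check d ≤ 12: YES.
Slack = (n − k + 1) − d = 0.
The code is MDS (slack = 0).
Description: the claimed parameters are [17, 6, 12]_16; such a code would be MDS (meets Singleton bound).


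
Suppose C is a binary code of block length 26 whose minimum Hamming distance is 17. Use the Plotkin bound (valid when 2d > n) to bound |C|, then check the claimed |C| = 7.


Plotkin bound M ≤ 4; given |C| = 7 > bound (violated).

Check applicability: 2d = 34, n = 26.
2d − n = 8 > 0, so Plotkin applies.
Compute d/(2d−n) = 17/8 ≈ 2.1250.
⌊d/(2d−n)⌋ = 2.
Plotkin bound: M ≤ 2·2 = 4.
Given |C| = 7, check: VIOLATED.
This |C| is above the Plotkin bound, so no binary code with n = 26, d = 17 and 7 codewords exists.


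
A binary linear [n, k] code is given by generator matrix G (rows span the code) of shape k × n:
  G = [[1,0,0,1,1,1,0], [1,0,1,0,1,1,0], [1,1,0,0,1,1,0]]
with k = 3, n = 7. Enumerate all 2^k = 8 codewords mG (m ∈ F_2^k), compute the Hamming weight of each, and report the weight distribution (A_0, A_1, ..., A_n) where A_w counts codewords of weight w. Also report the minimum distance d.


Weight distribution: A_0 = 1, A_2 = 3, A_4 = 3, A_6 = 1. Minimum distance d = 2.

Enumerate all 2^3 = 8 messages m ∈ F_2^3.
For each, compute codeword c = mG in F_2^7, then tally its weight.
  m = 000 → c = 0000000, weight = 0.
  m = 100 → c = 1001110, weight = 4.
  m = 010 → c = 1010110, weight = 4.
  m = 110 → c = 0011000, weight = 2.
  m = 001 → c = 1100110, weight = 4.
  m = 101 → c = 0101000, weight = 2.
  m = 011 → c = 0110000, weight = 2.
  m = 111 → c = 1111110, weight = 6.
Tally weights:
  weight 0: 1 codewords.
  weight 2: 3 codewords.
  weight 4: 3 codewords.
  weight 6: 1 codewords.
Minimum distance d = smallest w > 0 with A_w > 0 = 2.
Sanity: Σ A_w = 8 = 2^3 = 8 ✓.


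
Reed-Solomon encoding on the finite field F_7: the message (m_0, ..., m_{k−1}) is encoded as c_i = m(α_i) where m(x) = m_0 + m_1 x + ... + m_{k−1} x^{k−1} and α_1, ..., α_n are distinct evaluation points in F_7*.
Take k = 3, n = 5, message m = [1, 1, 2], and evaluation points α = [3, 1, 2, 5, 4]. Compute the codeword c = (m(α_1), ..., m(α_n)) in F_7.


c = [1, 4, 4, 0, 2]

Message polynomial: m(x) = 1 + 1·x + 2·x^2 (mod 7).
For each evaluation point α_i, compute m(α_i) mod 7:
  α_1 = 3: Horner steps 2 → 0 → 1, so m(3) = 1.
  α_2 = 1: Horner steps 2 → 3 → 4, so m(1) = 4.
  α_3 = 2: Horner steps 2 → 5 → 4, so m(2) = 4.
  α_4 = 5: Horner steps 2 → 4 → 0, so m(5) = 0.
  α_5 = 4: Horner steps 2 → 2 → 2, so m(4) = 2.
Codeword c = [1, 4, 4, 0, 2] ∈ F_7^5.


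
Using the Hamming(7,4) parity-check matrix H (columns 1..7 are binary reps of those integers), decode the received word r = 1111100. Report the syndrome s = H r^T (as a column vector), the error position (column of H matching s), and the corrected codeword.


s = (0, 0, 1)^T, error position = 1, corrected codeword c = 0111100

Compute s = H r^T mod 2 one row at a time:
  s_1 = 1 + 1 + 0 + 0 = 2 ≡ 0 (mod 2).
  s_2 = 1 + 1 + 0 + 0 = 2 ≡ 0 (mod 2).
  s_3 = 1 + 1 + 1 + 0 = 3 ≡ 1 (mod 2).
s = (0, 0, 1)^T — this equals column 1 of H (binary 001), so error is at position 1.
Correct: flip bit 1 of r = 1111100 to get c = 0111100.


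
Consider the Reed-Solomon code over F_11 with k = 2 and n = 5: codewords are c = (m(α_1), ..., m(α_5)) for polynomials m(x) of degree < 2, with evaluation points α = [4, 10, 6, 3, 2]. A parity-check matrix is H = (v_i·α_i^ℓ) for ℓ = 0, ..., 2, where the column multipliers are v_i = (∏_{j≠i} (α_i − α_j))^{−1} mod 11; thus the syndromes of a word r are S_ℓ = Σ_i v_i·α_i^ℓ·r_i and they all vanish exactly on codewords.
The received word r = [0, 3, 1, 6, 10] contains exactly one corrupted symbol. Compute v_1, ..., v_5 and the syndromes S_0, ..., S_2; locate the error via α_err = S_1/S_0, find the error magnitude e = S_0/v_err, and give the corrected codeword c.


S = (1, 3, 9), error at position 4, error magnitude e = 1, c = [0, 3, 1, 5, 10].

Step 1: column multipliers v_i = (∏_{j≠i}(α_i − α_j))^{−1} mod 11.
  i = 1 (α = 4): (4−10)(4−6)(4−3)(4−2) = (−6)·(−2)·1·2 = 24 ≡ 2, so v_1 = 2^{−1} = 6 (mod 11).
  i = 2 (α = 10): (10−4)(10−6)(10−3)(10−2) = 6·4·7·8 = 1344 ≡ 2, so v_2 = 2^{−1} = 6 (mod 11).
  i = 3 (α = 6): (6−4)(6−10)(6−3)(6−2) = 2·(−4)·3·4 = −96 ≡ 3, so v_3 = 3^{−1} = 4 (mod 11).
  i = 4 (α = 3): (3−4)(3−10)(3−6)(3−2) = (−1)·(−7)·(−3)·1 = −21 ≡ 1, so v_4 = 1^{−1} = 1 (mod 11).
  i = 5 (α = 2): (2−4)(2−10)(2−6)(2−3) = (−2)·(−8)·(−4)·(−1) = 64 ≡ 9, so v_5 = 9^{−1} = 5 (mod 11).
  v = [6, 6, 4, 1, 5].
Step 2: syndromes of r = [0, 3, 1, 6, 10] (all sums mod 11).
  S_0 = Σ v_i r_i = 6·0 + 6·3 + 4·1 + 1·6 + 5·10 = 78 ≡ 1.
  S_1 = Σ v_i α_i r_i = 6·4·0 + 6·10·3 + 4·6·1 + 1·3·6 + 5·2·10 = 322 ≡ 3.
  α_i^2 mod 11 = [5, 1, 3, 9, 4].
  S_2 = Σ v_i α_i^2 r_i = 6·5·0 + 6·1·3 + 4·3·1 + 1·9·6 + 5·4·10 = 284 ≡ 9.
  S = (1, 3, 9) ≠ 0, so r is not a codeword (an error is present).
Step 3: locate the error. For a single error e at position i, S_ℓ = v_i·e·α_i^ℓ, so α_err = S_1/S_0.
  S_0^{−1} = 1^{−1} = 1 (mod 11), so α_err = 3·1 = 3 ≡ 3 = α_4. Error position i = 4.
  Consistency check: S_2/S_1 = 9·4 = 36 ≡ 3 = α_err ✓ (single-error assumption holds).
Step 4: error magnitude e = S_0/v_4 = S_0·∏_{j≠4}(α_4 − α_j) = 1·1 = 1 ≡ 1 (mod 11).
Step 5: correct position 4: c_4 = r_4 − e = 6 − 1 ≡ 5 (mod 11). Hence c = [0, 3, 1, 5, 10].
  Check: interpolating c through the α_i gives m(x) = 9 + 6·x (degree < 2) with m(α_i) = c_i for every i, so c is indeed a codeword.


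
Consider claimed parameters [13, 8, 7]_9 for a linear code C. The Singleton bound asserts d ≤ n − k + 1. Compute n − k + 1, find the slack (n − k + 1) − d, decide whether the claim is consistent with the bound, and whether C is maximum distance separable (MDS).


Singleton RHS = n − k + 1 = 6, slack = -1, bound violated (no such code; not MDS).

Singleton bound: d ≤ n − k + 1.
Here n = 13, k = 8, so n − k + 1 = 6.
Given d = 7, check d ≤ 6: NO.
Slack = (n − k + 1) − d = -1.
The slack is negative: d = 7 exceeds n − k + 1 = 6 by 1, so the Singleton bound is violated and no linear [13, 8, 7]_9 code can exist. In particular it is not MDS (MDS requires d = n − k + 1 exactly).
Description: the claimed parameters are [13, 8, 7]_9; such a code would be impossible (violates the Singleton bound).


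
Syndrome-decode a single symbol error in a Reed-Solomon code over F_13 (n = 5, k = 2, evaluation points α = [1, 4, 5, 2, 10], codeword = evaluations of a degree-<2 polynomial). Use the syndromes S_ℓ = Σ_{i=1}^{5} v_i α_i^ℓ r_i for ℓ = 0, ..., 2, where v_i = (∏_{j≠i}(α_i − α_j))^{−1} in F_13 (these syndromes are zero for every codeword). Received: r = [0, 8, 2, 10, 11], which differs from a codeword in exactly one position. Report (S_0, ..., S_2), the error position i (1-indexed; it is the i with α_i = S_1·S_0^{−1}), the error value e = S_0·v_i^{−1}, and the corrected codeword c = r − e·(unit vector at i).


S = (4, 8, 3), error at position 4, error magnitude e = 3, c = [0, 8, 2, 7, 11].

Step 1: column multipliers v_i = (∏_{j≠i}(α_i − α_j))^{−1} mod 13.
  i = 1 (α = 1): (1−4)(1−5)(1−2)(1−10) = (−3)·(−4)·(−1)·(−9) = 108 ≡ 4, so v_1 = 4^{−1} = 10 (mod 13).
  i = 2 (α = 4): (4−1)(4−5)(4−2)(4−10) = 3·(−1)·2·(−6) = 36 ≡ 10, so v_2 = 10^{−1} = 4 (mod 13).
  i = 3 (α = 5): (5−1)(5−4)(5−2)(5−10) = 4·1·3·(−5) = −60 ≡ 5, so v_3 = 5^{−1} = 8 (mod 13).
  i = 4 (α = 2): (2−1)(2−4)(2−5)(2−10) = 1·(−2)·(−3)·(−8) = −48 ≡ 4, so v_4 = 4^{−1} = 10 (mod 13).
  i = 5 (α = 10): (10−1)(10−4)(10−5)(10−2) = 9·6·5·8 = 2160 ≡ 2, so v_5 = 2^{−1} = 7 (mod 13).
  v = [10, 4, 8, 10, 7].
Step 2: syndromes of r = [0, 8, 2, 10, 11] (all sums mod 13).
  S_0 = Σ v_i r_i = 10·0 + 4·8 + 8·2 + 10·10 + 7·11 = 225 ≡ 4.
  S_1 = Σ v_i α_i r_i = 10·1·0 + 4·4·8 + 8·5·2 + 10·2·10 + 7·10·11 = 1178 ≡ 8.
  α_i^2 mod 13 = [1, 3, 12, 4, 9].
  S_2 = Σ v_i α_i^2 r_i = 10·1·0 + 4·3·8 + 8·12·2 + 10·4·10 + 7·9·11 = 1381 ≡ 3.
  S = (4, 8, 3) ≠ 0, so r is not a codeword (an error is present).
Step 3: locate the error. For a single error e at position i, S_ℓ = v_i·e·α_i^ℓ, so α_err = S_1/S_0.
  S_0^{−1} = 4^{−1} = 10 (mod 13), so α_err = 8·10 = 80 ≡ 2 = α_4. Error position i = 4.
  Consistency check: S_2/S_1 = 3·5 = 15 ≡ 2 = α_err ✓ (single-error assumption holds).
Step 4: error magnitude e = S_0/v_4 = S_0·∏_{j≠4}(α_4 − α_j) = 4·4 = 16 ≡ 3 (mod 13).
Step 5: correct position 4: c_4 = r_4 − e = 10 − 3 ≡ 7 (mod 13). Hence c = [0, 8, 2, 7, 11].
  Check: interpolating c through the α_i gives m(x) = 6 + 7·x (degree < 2) with m(α_i) = c_i for every i, so c is indeed a codeword.


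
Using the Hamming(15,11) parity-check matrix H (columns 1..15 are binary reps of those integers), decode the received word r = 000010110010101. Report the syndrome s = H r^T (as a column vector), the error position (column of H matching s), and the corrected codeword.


s = (0, 0, 1, 1)^T, error position = 3, corrected codeword c = 001010110010101

Compute s = H r^T mod 2 one row at a time:
  s_1 = 1 + 0 + 0 + 1 + 0 + 1 + 0 + 1 = 4 ≡ 0 (mod 2).
  s_2 = 0 + 1 + 0 + 1 + 0 + 1 + 0 + 1 = 4 ≡ 0 (mod 2).
  s_3 = 0 + 0 + 0 + 1 + 0 + 1 + 0 + 1 = 3 ≡ 1 (mod 2).
  s_4 = 0 + 0 + 1 + 1 + 0 + 1 + 1 + 1 = 5 ≡ 1 (mod 2).
s = (0, 0, 1, 1)^T — this equals column 3 of H (binary 0011), so error is at position 3.
Correct: flip bit 3 of r = 000010110010101 to get c = 001010110010101.


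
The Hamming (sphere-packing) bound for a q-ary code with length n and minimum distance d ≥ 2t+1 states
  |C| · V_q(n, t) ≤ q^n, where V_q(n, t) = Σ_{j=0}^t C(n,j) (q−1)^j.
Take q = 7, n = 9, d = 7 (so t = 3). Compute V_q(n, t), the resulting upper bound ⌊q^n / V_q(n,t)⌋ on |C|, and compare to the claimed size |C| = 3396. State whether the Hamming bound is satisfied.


V_q(n, t) = 19495, q^n = 40353607, Hamming bound = 2069, |C| = 3396 > bound (violated).

Step 1: Compute V_q(n, t) = Σ_{j=0}^3 C(n, j) (q−1)^j.
  j = 0: C(9,0)·(6)^0 = 1·1 = 1.
  j = 1: C(9,1)·(6)^1 = 9·6 = 54.
  j = 2: C(9,2)·(6)^2 = 36·36 = 1296.
  j = 3: C(9,3)·(6)^3 = 84·216 = 18144.
  V_q(n, t) = 1 + 54 + 1296 + 18144 = 19495.
Step 2: q^n = 7^9 = 40353607.
Step 3: Hamming bound ⌊q^n / V_q(n,t)⌋ = ⌊40353607/19495⌋ = 2069.
Step 4: Compare |C| = 3396 to 2069: violated.
The claimed |C| lies above the Hamming bound, so no 7-ary code of length 9 with d ≥ 7 can have 3396 codewords.


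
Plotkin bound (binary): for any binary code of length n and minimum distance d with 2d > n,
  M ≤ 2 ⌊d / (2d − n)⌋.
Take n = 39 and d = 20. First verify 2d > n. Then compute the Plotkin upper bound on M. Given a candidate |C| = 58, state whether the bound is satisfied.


Plotkin bound M ≤ 40; given |C| = 58 > bound (violated).

Check applicability: 2d = 40, n = 39.
2d − n = 1 > 0, so Plotkin applies.
Compute d/(2d−n) = 20/1 ≈ 20.0000.
⌊d/(2d−n)⌋ = 20.
Plotkin bound: M ≤ 2·20 = 40.
Given |C| = 58, check: VIOLATED.
This |C| is above the Plotkin bound, so no binary code with n = 39, d = 20 and 58 codewords exists.


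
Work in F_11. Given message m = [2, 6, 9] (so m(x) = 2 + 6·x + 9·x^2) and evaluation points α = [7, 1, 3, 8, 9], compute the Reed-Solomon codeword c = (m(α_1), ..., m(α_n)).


c = [1, 6, 2, 10, 4]

Message polynomial: m(x) = 2 + 6·x + 9·x^2 (mod 11).
For each evaluation point α_i, compute m(α_i) mod 11:
  α_1 = 7: Horner steps 9 → 3 → 1, so m(7) = 1.
  α_2 = 1: Horner steps 9 → 4 → 6, so m(1) = 6.
  α_3 = 3: Horner steps 9 → 0 → 2, so m(3) = 2.
  α_4 = 8: Horner steps 9 → 1 → 10, so m(8) = 10.
  α_5 = 9: Horner steps 9 → 10 → 4, so m(9) = 4.
Codeword c = [1, 6, 2, 10, 4] ∈ F_11^5.


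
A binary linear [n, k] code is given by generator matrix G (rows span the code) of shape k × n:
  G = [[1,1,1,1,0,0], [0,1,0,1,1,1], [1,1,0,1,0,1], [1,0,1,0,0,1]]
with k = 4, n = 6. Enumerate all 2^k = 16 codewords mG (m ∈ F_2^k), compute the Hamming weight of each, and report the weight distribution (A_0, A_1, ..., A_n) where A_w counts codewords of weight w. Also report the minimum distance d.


Weight distribution: A_0 = 1, A_1 = 2, A_2 = 2, A_3 = 4, A_4 = 5, A_5 = 2. Minimum distance d = 1.

Enumerate all 2^4 = 16 messages m ∈ F_2^4.
For each, compute codeword c = mG in F_2^6, then tally its weight.
  m = 0000 → c = 000000, weight = 0.
  m = 1000 → c = 111100, weight = 4.
  m = 0100 → c = 010111, weight = 4.
  m = 1100 → c = 101011, weight = 4.
  m = 0010 → c = 110101, weight = 4.
  m = 1010 → c = 001001, weight = 2.
  m = 0110 → c = 100010, weight = 2.
  m = 1110 → c = 011110, weight = 4.
  m = 0001 → c = 101001, weight = 3.
  m = 1001 → c = 010101, weight = 3.
  m = 0101 → c = 111110, weight = 5.
  m = 1101 → c = 000010, weight = 1.
  m = 0011 → c = 011100, weight = 3.
  m = 1011 → c = 100000, weight = 1.
  m = 0111 → c = 001011, weight = 3.
  m = 1111 → c = 110111, weight = 5.
Tally weights:
  weight 0: 1 codewords.
  weight 1: 2 codewords.
  weight 2: 2 codewords.
  weight 3: 4 codewords.
  weight 4: 5 codewords.
  weight 5: 2 codewords.
Minimum distance d = smallest w > 0 with A_w > 0 = 1.
Sanity: Σ A_w = 16 = 2^4 = 16 ✓.


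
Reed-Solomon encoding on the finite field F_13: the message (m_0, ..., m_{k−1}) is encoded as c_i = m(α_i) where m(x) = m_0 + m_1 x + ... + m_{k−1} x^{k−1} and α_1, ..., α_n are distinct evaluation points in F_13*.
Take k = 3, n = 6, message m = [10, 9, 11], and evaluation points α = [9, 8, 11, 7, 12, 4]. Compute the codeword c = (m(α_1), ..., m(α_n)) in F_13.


c = [7, 6, 10, 1, 12, 1]

Message polynomial: m(x) = 10 + 9·x + 11·x^2 (mod 13).
For each evaluation point α_i, compute m(α_i) mod 13:
  α_1 = 9: Horner steps 11 → 4 → 7, so m(9) = 7.
  α_2 = 8: Horner steps 11 → 6 → 6, so m(8) = 6.
  α_3 = 11: Horner steps 11 → 0 → 10, so m(11) = 10.
  α_4 = 7: Horner steps 11 → 8 → 1, so m(7) = 1.
  α_5 = 12: Horner steps 11 → 11 → 12, so m(12) = 12.
  α_6 = 4: Horner steps 11 → 1 → 1, so m(4) = 1.
Codeword c = [7, 6, 10, 1, 12, 1] ∈ F_13^6.
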